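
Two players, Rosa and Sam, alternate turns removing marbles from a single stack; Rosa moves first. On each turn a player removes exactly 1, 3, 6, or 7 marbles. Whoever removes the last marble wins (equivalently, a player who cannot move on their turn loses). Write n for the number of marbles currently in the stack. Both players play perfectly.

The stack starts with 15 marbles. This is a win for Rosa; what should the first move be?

Remove 1, leaving 14.

Build the W/L table. Terminal = L. A non-terminal position is W if it has a move to some L; otherwise it is L.
n=0: no move → L
n=1: →0(L), so W
n=2: →1(W) only, which is W, so L
n=3: →2(L), so W
n=4: →3(W), 1(W) — all W, so L
n=5: →4(L), so W
n=6: →0(L), so W
n=7: →4(L), so W
n=8: →2(L), so W
n=9: →2(L), so W
n=10: →4(L), so W
n=11: →4(L), so W
n=12: →11(W), 9(W), 6(W), 5(W) — all W, so L
n=13: →12(L), so W
n=14: →13(W), 11(W), 8(W), 7(W) — all W, so L
n=15: →14(L), so W
From 15, the L positions reachable in one move are: 14, 12. Any move reaching one of these is winning.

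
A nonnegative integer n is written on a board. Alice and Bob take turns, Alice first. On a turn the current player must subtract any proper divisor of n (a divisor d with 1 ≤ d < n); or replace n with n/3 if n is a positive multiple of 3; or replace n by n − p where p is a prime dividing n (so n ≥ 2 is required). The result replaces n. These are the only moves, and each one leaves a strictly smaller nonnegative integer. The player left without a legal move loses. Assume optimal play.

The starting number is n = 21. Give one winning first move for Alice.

Move to 14.

Build the W/L table. Terminal = L. A non-terminal position is W if it has a move to some L; otherwise it is L.
n=0: no move → L
n=1: no move → L
n=2: reaches L-position 0 → W
n=3: reaches L-position 0 → W
n=4: only reaches 2(W), 3(W), all W → L
n=5: reaches L-position 0 → W
n=6: reaches L-position 4 → W
n=7: reaches L-position 0 → W
n=8: reaches L-position 4 → W
n=9: only reaches 3(W), 6(W), 8(W), all W → L
n=10: reaches L-position 9 → W
n=11: reaches L-position 0 → W
n=12: reaches L-position 4 → W
n=13: reaches L-position 0 → W
n=14: only reaches 7(W), 12(W), 13(W), all W → L
n=15: reaches L-position 14 → W
n=16: reaches L-position 14 → W
n=17: reaches L-position 0 → W
n=18: reaches L-position 9 → W
n=19: reaches L-position 0 → W
n=20: only reaches 10(W), 15(W), 16(W), 18(W), 19(W), all W → L
n=21: reaches L-position 14 → W
From 21, the L positions reachable in one move are: 14, 20. Any move reaching one of these is winning.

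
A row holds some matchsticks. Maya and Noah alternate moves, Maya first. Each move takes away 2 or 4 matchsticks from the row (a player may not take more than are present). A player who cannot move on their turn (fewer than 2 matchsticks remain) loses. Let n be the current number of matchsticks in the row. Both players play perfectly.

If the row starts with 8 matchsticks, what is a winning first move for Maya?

Remove 2, leaving 6.

Positions with no move are L. A position that does have a move is losing for the player to move precisely when every available move leads to a winning position for the opponent. Fill in the labels:
n=0: no move → L
n=1: no move → L
n=2: W (go to 0, an L position)
n=3: W (go to 1, an L position)
n=4: W (go to 0, an L position)
n=5: W (go to 1, an L position)
n=6: L (options 4(W), 2(W) are all W)
n=7: L (options 5(W), 3(W) are all W)
n=8: W (go to 6, an L position)
From 8, the L positions reachable in one move are: 6.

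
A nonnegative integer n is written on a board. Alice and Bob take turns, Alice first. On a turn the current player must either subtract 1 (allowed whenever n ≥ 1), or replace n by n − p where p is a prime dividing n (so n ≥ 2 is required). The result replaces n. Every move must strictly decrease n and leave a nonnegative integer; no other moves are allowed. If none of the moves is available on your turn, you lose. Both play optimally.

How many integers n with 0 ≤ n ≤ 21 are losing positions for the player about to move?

Classify positions by backward induction: terminal positions (no move available) are L. From any other position, the mover wins iff some move reaches an L.
n=0: no move → L
n=1: can move to 0, which is L ⇒ W
n=2: can move to 0, which is L ⇒ W
n=3: can move to 0, which is L ⇒ W
n=4: moves to 2(W), 3(W); every one is W ⇒ L
n=5: can move to 0, which is L ⇒ W
n=6: can move to 4, which is L ⇒ W
n=7: can move to 0, which is L ⇒ W
n=8: moves to 6(W), 7(W); every one is W ⇒ L
n=9: can move to 8, which is L ⇒ W
n=10: can move to 8, which is L ⇒ W
n=11: can move to 0, which is L ⇒ W
n=12: moves to 9(W), 10(W), 11(W); every one is W ⇒ L
n=13: can move to 0, which is L ⇒ W
n=14: can move to 12, which is L ⇒ W
n=15: can move to 12, which is L ⇒ W
n=16: moves to 14(W), 15(W); every one is W ⇒ L
n=17: can move to 0, which is L ⇒ W
n=18: can move to 16, which is L ⇒ W
n=19: can move to 0, which is L ⇒ W
n=20: moves to 15(W), 18(W), 19(W); every one is W ⇒ L
n=21: can move to 20, which is L ⇒ W
L entries with 0 ≤ n ≤ 21: n = 0, 4, 8, 12, 16, 20; that makes 6.

6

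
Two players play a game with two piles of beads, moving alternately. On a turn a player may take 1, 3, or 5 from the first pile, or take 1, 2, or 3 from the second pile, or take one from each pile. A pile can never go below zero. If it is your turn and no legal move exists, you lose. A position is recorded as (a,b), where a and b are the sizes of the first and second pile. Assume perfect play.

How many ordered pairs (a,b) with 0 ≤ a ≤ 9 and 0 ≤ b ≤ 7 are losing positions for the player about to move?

Work bottom-up. With no move the player to move loses. Otherwise the position is W if at least one move leads to an L position for the opponent, and L if every move leads to a W.
Every move lowers a or b (never raises either), so fill the grid row by row in increasing a, and left to right within a row: each cell's successors are then already labelled.
      b=0  b=1  b=2  b=3  b=4  b=5  b=6  b=7
a=0:    L    W    W    W    L    W    W    W
a=1:    W    W    L    W    W    W    L    W
a=2:    L    W    W    W    L    W    W    W
a=3:    W    W    L    W    W    W    L    W
a=4:    L    W    W    W    L    W    W    W
a=5:    W    W    L    W    W    W    L    W
a=6:    L    W    W    W    L    W    W    W
a=7:    W    W    L    W    W    W    L    W
a=8:    L    W    W    W    L    W    W    W
a=9:    W    W    L    W    W    W    L    W
Cells with no legal move (terminal, hence L): (0,0).
The remaining L cells, each justified by listing all of its moves:
(0,4): L (options (0,3)(W), (0,2)(W), (0,1)(W) are all W)
(1,2): L (options (0,2)(W), (1,1)(W), (1,0)(W), (0,1)(W) are all W)
(1,6): L (options (0,6)(W), (1,5)(W), (1,4)(W), (1,3)(W), (0,5)(W) are all W)
(2,0): L (sole option (1,0)(W) is W)
(2,4): L (options (1,4)(W), (2,3)(W), (2,2)(W), (2,1)(W), (1,3)(W) are all W)
(3,2): L (options (2,2)(W), (0,2)(W), (3,1)(W), (3,0)(W), (2,1)(W) are all W)
(3,6): L (options (2,6)(W), (0,6)(W), (3,5)(W), (3,4)(W), (3,3)(W), (2,5)(W) are all W)
(4,0): L (options (3,0)(W), (1,0)(W) are all W)
(4,4): L (options (3,4)(W), (1,4)(W), (4,3)(W), (4,2)(W), (4,1)(W), (3,3)(W) are all W)
(5,2): L (options (4,2)(W), (2,2)(W), (0,2)(W), (5,1)(W), (5,0)(W), (4,1)(W) are all W)
(5,6): L (options (4,6)(W), (2,6)(W), (0,6)(W), (5,5)(W), (5,4)(W), (5,3)(W), (4,5)(W) are all W)
(6,0): L (options (5,0)(W), (3,0)(W), (1,0)(W) are all W)
(6,4): L (options (5,4)(W), (3,4)(W), (1,4)(W), (6,3)(W), (6,2)(W), (6,1)(W), (5,3)(W) are all W)
(7,2): L (options (6,2)(W), (4,2)(W), (2,2)(W), (7,1)(W), (7,0)(W), (6,1)(W) are all W)
(7,6): L (options (6,6)(W), (4,6)(W), (2,6)(W), (7,5)(W), (7,4)(W), (7,3)(W), (6,5)(W) are all W)
(8,0): L (options (7,0)(W), (5,0)(W), (3,0)(W) are all W)
(8,4): L (options (7,4)(W), (5,4)(W), (3,4)(W), (8,3)(W), (8,2)(W), (8,1)(W), (7,3)(W) are all W)
(9,2): L (options (8,2)(W), (6,2)(W), (4,2)(W), (9,1)(W), (9,0)(W), (8,1)(W) are all W)
(9,6): L (options (8,6)(W), (6,6)(W), (4,6)(W), (9,5)(W), (9,4)(W), (9,3)(W), (8,5)(W) are all W)
Every other cell has at least one move into one of the L cells above, so it is W.
L cells per row: a=0: 2, a=1: 2, a=2: 2, a=3: 2, a=4: 2, a=5: 2, a=6: 2, a=7: 2, a=8: 2, a=9: 2; total 20.

20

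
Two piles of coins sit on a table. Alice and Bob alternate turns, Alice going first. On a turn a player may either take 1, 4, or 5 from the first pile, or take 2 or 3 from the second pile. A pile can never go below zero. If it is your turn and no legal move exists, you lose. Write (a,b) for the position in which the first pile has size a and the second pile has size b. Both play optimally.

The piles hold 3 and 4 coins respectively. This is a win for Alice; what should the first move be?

Use the standard recursion: the mover loses at a terminal position; elsewhere, the mover wins exactly when some move hands the opponent an L position.
No move ever increases a pile, so every position that can arise here has a ≤ 3 and b ≤ 4; it is enough to label the cells with 0 ≤ a ≤ 3 and 0 ≤ b ≤ 4.
Every move lowers a or b (never raises either), so fill the grid row by row in increasing a, and left to right within a row: each cell's successors are then already labelled.
      b=0  b=1  b=2  b=3  b=4
a=0:    L    L    W    W    W
a=1:    W    W    L    L    W
a=2:    L    L    W    W    W
a=3:    W    W    L    L    W
Cells with no legal move (terminal, hence L): (0,0), (0,1).
The remaining L cells, each justified by listing all of its moves:
(1,2): L (options (0,2)(W), (1,0)(W) are all W)
(1,3): L (options (0,3)(W), (1,1)(W), (1,0)(W) are all W)
(2,0): L (sole option (1,0)(W) is W)
(2,1): L (sole option (1,1)(W) is W)
(3,2): L (options (2,2)(W), (3,0)(W) are all W)
(3,3): L (options (2,3)(W), (3,1)(W), (3,0)(W) are all W)
Every other cell has at least one move into one of the L cells above, so it is W.
From (3,4), the L positions reachable in one move are: (3,2).

Move to (3,2).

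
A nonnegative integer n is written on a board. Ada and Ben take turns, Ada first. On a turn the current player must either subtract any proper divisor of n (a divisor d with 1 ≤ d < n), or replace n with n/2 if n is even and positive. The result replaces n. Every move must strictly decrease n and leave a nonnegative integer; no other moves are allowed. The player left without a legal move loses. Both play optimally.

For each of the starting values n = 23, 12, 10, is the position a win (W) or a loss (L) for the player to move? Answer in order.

Positions with no move are L. A position that does have a move is losing for the player to move precisely when every available move leads to a winning position for the opponent. Fill in the labels:
n=0: no move → L
n=1: no move → L
n=2: →1(L), so W
n=3: →2(W) only, which is W, so L
n=4: →3(L), so W
n=5: →4(W) only, which is W, so L
n=6: →3(L), so W
n=7: →6(W) only, which is W, so L
n=8: →7(L), so W
n=9: →6(W), 8(W) — all W, so L
n=10: →5(L), so W
n=11: →10(W) only, which is W, so L
n=12: →9(L), so W
n=13: →12(W) only, which is W, so L
n=14: →7(L), so W
n=15: →10(W), 12(W), 14(W) — all W, so L
n=16: →15(L), so W
n=17: →16(W) only, which is W, so L
n=18: →9(L), so W
n=19: →18(W) only, which is W, so L
n=20: →15(L), so W
n=21: →14(W), 18(W), 20(W) — all W, so L
n=22: →11(L), so W
n=23: →22(W) only, which is W, so L

23: L, 12: W, 10: W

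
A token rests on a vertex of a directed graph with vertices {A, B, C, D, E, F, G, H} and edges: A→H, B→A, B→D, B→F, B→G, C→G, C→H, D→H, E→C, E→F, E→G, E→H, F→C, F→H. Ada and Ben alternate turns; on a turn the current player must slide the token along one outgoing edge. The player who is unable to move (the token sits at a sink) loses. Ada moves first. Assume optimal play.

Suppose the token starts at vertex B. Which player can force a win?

Ada wins.

Compute win/loss labels from the base case upward. A position with no move is L. Any other position is W if it can reach an L in one move, else L.
Every edge goes from a vertex to one that appears earlier in the order H, G, C, F, E, A, D, B, so processing vertices in that order labels each vertex after all of its successors.
H: no outgoing edge → L
G: no outgoing edge → L
C: can move to G, which is L ⇒ W
F: can move to H, which is L ⇒ W
E: can move to G, which is L ⇒ W
A: can move to H, which is L ⇒ W
D: can move to H, which is L ⇒ W
B: can move to G, which is L ⇒ W
From B Ada can move to G, reaching an L position.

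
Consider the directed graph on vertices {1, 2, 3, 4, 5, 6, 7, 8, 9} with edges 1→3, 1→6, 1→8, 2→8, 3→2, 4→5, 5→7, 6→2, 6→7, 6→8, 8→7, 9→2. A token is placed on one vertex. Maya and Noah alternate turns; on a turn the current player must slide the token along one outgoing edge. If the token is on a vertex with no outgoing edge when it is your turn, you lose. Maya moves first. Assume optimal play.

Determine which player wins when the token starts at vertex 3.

Classify positions by backward induction: terminal positions (no move available) are L. From any other position, the mover wins iff some move reaches an L.
Every edge goes from a vertex to one that appears earlier in the order 7, 8, 2, 6, 9, 3, 5, 4, 1, so processing vertices in that order labels each vertex after all of its successors.
7: no outgoing edge → L
8: W (go to 7, an L position)
2: L (sole option 8(W) is W)
6: W (go to 2, an L position)
9: W (go to 2, an L position)
3: W (go to 2, an L position)
5: W (go to 7, an L position)
4: L (sole option 5(W) is W)
1: L (options 3(W), 6(W), 8(W) are all W)
From 3 Maya can move to 2, reaching an L position.

Maya wins.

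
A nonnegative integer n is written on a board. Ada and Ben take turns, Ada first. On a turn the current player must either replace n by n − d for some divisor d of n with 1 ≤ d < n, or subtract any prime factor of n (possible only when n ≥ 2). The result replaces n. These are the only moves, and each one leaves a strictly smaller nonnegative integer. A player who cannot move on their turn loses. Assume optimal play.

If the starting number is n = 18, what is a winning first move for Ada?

Positions with no move are L. A position that does have a move is losing for the player to move precisely when every available move leads to a winning position for the opponent. Fill in the labels:
n=0: no move → L
n=1: no move → L
n=2: W (go to 0, an L position)
n=3: W (go to 0, an L position)
n=4: L (options 2(W), 3(W) are all W)
n=5: W (go to 0, an L position)
n=6: W (go to 4, an L position)
n=7: W (go to 0, an L position)
n=8: W (go to 4, an L position)
n=9: L (options 6(W), 8(W) are all W)
n=10: W (go to 9, an L position)
n=11: W (go to 0, an L position)
n=12: W (go to 9, an L position)
n=13: W (go to 0, an L position)
n=14: L (options 7(W), 12(W), 13(W) are all W)
n=15: W (go to 14, an L position)
n=16: W (go to 14, an L position)
n=17: W (go to 0, an L position)
n=18: W (go to 9, an L position)
From 18, the L positions reachable in one move are: 9.

Move to 9.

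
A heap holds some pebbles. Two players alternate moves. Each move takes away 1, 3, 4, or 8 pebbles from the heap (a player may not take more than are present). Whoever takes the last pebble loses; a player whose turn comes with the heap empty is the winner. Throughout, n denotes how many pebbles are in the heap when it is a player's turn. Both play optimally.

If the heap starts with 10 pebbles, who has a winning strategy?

Label each position W (a win for the player to move) or L (a loss). A position with no legal move is W; any other position is W exactly when some move reaches an L, and L when every move reaches a W.
n=0: no move; the opponent has just taken the last pebble and therefore loses → W
n=1: L (sole option 0(W) is W)
n=2: W (go to 1, an L position)
n=3: L (options 2(W), 0(W) are all W)
n=4: W (go to 3, an L position)
n=5: W (go to 1, an L position)
n=6: W (go to 3, an L position)
n=7: W (go to 3, an L position)
n=8: L (options 7(W), 5(W), 4(W), 0(W) are all W)
n=9: W (go to 8, an L position)
n=10: L (options 9(W), 7(W), 6(W), 2(W) are all W)
The starting position 10 is L: whatever the player to move does, the opponent receives a W position.

The second player wins.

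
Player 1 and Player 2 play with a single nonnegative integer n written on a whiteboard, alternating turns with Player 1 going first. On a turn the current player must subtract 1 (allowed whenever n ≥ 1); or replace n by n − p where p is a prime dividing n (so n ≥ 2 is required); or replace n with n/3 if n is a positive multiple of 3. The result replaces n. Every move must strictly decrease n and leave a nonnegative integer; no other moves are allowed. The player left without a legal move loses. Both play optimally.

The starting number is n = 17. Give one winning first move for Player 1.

Classify positions by backward induction: terminal positions (no move available) are L. From any other position, the mover wins iff some move reaches an L.
n=0: no move → L
n=1: W (go to 0, an L position)
n=2: W (go to 0, an L position)
n=3: W (go to 0, an L position)
n=4: L (options 2(W), 3(W) are all W)
n=5: W (go to 0, an L position)
n=6: W (go to 4, an L position)
n=7: W (go to 0, an L position)
n=8: L (options 6(W), 7(W) are all W)
n=9: W (go to 8, an L position)
n=10: W (go to 8, an L position)
n=11: W (go to 0, an L position)
n=12: W (go to 4, an L position)
n=13: W (go to 0, an L position)
n=14: L (options 7(W), 12(W), 13(W) are all W)
n=15: W (go to 14, an L position)
n=16: W (go to 14, an L position)
n=17: W (go to 0, an L position)
From 17, the L positions reachable in one move are: 0.

Move to 0.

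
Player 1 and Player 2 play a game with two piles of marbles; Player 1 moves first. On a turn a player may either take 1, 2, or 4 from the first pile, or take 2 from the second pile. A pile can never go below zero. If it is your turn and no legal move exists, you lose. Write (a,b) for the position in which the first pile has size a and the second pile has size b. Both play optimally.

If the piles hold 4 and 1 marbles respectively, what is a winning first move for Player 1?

Classify positions by backward induction: terminal positions (no move available) are L. From any other position, the mover wins iff some move reaches an L.
No move ever increases a pile, so every position that can arise here has a ≤ 4 and b ≤ 1; it is enough to label the cells with 0 ≤ a ≤ 4 and 0 ≤ b ≤ 1.
Every move lowers a or b (never raises either), so fill the grid row by row in increasing a, and left to right within a row: each cell's successors are then already labelled.
      b=0  b=1
a=0:    L    L
a=1:    W    W
a=2:    W    W
a=3:    L    L
a=4:    W    W
Cells with no legal move (terminal, hence L): (0,0), (0,1).
The remaining L cells, each justified by listing all of its moves:
(3,0): L (options (2,0)(W), (1,0)(W) are all W)
(3,1): L (options (2,1)(W), (1,1)(W) are all W)
Every other cell has at least one move into one of the L cells above, so it is W.
From (4,1), the L positions reachable in one move are: (3,1), (0,1). Any move reaching one of these is winning.

Move to (3,1).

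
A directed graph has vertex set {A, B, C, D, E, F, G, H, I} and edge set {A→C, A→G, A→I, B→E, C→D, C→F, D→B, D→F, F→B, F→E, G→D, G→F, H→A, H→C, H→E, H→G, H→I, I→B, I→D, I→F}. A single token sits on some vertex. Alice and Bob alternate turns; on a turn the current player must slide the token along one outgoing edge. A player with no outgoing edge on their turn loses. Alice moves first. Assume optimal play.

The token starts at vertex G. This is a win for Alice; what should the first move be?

Label each position W (a win for the player to move) or L (a loss). A position with no legal move is L; any other position is W exactly when some move reaches an L, and L when every move reaches a W.
Every edge goes from a vertex to one that appears earlier in the order E, B, F, D, G, I, C, A, H, so processing vertices in that order labels each vertex after all of its successors.
E: no outgoing edge → L
B: W (go to E, an L position)
F: W (go to E, an L position)
D: L (options F(W), B(W) are all W)
G: W (go to D, an L position)
I: W (go to D, an L position)
C: W (go to D, an L position)
A: L (options C(W), I(W), G(W) are all W)
H: W (go to A, an L position)
From G, the L positions reachable in one move are: D.

Move to D.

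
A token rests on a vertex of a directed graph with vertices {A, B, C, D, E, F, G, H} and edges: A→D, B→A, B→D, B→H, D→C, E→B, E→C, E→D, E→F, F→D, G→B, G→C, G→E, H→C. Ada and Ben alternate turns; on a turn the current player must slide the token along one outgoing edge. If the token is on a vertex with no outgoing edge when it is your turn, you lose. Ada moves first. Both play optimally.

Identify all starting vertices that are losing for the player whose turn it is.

A, C, F

Label each position W (a win for the player to move) or L (a loss). A position with no legal move is L; any other position is W exactly when some move reaches an L, and L when every move reaches a W.
Every edge goes from a vertex to one that appears earlier in the order C, D, A, F, H, B, E, G, so processing vertices in that order labels each vertex after all of its successors.
C: no outgoing edge → L
D: can move to C, which is L ⇒ W
A: the only move is to D(W), a W ⇒ L
F: the only move is to D(W), a W ⇒ L
H: can move to C, which is L ⇒ W
B: can move to A, which is L ⇒ W
E: can move to F, which is L ⇒ W
G: can move to C, which is L ⇒ W
The losing starting vertices are exactly the entries labelled L in this table (3 of them).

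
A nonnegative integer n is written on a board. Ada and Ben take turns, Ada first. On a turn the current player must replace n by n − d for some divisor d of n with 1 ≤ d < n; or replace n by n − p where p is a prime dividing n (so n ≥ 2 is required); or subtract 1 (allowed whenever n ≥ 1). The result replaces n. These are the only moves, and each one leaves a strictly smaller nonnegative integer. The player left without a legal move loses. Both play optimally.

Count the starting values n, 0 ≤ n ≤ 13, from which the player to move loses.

Work bottom-up. With no move the player to move loses. Otherwise the position is W if at least one move leads to an L position for the opponent, and L if every move leads to a W.
n=0: no move → L
n=1: W (go to 0, an L position)
n=2: W (go to 0, an L position)
n=3: W (go to 0, an L position)
n=4: L (options 2(W), 3(W) are all W)
n=5: W (go to 0, an L position)
n=6: W (go to 4, an L position)
n=7: W (go to 0, an L position)
n=8: W (go to 4, an L position)
n=9: L (options 6(W), 8(W) are all W)
n=10: W (go to 9, an L position)
n=11: W (go to 0, an L position)
n=12: W (go to 9, an L position)
n=13: W (go to 0, an L position)
L entries with 0 ≤ n ≤ 13: n = 0, 4, 9; that makes 3.

3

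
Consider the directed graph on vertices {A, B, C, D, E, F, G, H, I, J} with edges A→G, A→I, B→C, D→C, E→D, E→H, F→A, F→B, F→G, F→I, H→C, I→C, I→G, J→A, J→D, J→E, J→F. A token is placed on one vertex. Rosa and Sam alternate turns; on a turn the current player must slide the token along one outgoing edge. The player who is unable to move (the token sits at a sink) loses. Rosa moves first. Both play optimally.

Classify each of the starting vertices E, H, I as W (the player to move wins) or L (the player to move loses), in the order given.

Compute win/loss labels from the base case upward. A position with no move is L. Any other position is W if it can reach an L in one move, else L.
Every edge goes from a vertex to one that appears earlier in the order C, G, I, B, H, D, A, E, F, J, so processing vertices in that order labels each vertex after all of its successors.
C: no outgoing edge → L
G: no outgoing edge → L
I: can move to G, which is L ⇒ W
B: can move to C, which is L ⇒ W
H: can move to C, which is L ⇒ W
D: can move to C, which is L ⇒ W
A: can move to G, which is L ⇒ W
E: moves to D(W), H(W); every one is W ⇒ L
F: can move to G, which is L ⇒ W
J: can move to E, which is L ⇒ W

E: L, H: W, I: W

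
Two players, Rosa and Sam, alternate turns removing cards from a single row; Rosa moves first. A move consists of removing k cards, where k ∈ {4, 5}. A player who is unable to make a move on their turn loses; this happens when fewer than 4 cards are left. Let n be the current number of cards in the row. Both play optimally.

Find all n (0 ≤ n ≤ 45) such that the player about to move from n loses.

0, 1, 2, 3, 9, 10, 11, 12, 18, 19, 20, 21, 27, 28, 29, 30, 36, 37, 38, 39, 45

Use the standard recursion: the mover loses at a terminal position; elsewhere, the mover wins exactly when some move hands the opponent an L position.
n=0: no move → L
n=1: no move → L
n=2: no move → L
n=3: no move → L
n=4: W (go to 0, an L position)
n=5: W (go to 1, an L position)
n=6: W (go to 2, an L position)
n=7: W (go to 3, an L position)
n=8: W (go to 3, an L position)
n=9: L (options 5(W), 4(W) are all W)
n=10: L (options 6(W), 5(W) are all W)
n=11: L (options 7(W), 6(W) are all W)
n=12: L (options 8(W), 7(W) are all W)
n=13: W (go to 9, an L position)
n=14: W (go to 10, an L position)
n=15: W (go to 11, an L position)
n=16: W (go to 12, an L position)
n=17: W (go to 12, an L position)
n=18: L (options 14(W), 13(W) are all W)
n=19: L (options 15(W), 14(W) are all W)
n=20: L (options 16(W), 15(W) are all W)
n=21: L (options 17(W), 16(W) are all W)
n=22: W (go to 18, an L position)
n=23: W (go to 19, an L position)
n=24: W (go to 20, an L position)
n=25: W (go to 21, an L position)
n=26: W (go to 21, an L position)
n=27: L (options 23(W), 22(W) are all W)
n=28: L (options 24(W), 23(W) are all W)
n=29: L (options 25(W), 24(W) are all W)
n=30: L (options 26(W), 25(W) are all W)
n=31: W (go to 27, an L position)
n=32: W (go to 28, an L position)
n=33: W (go to 29, an L position)
n=34: W (go to 30, an L position)
n=35: W (go to 30, an L position)
n=36: L (options 32(W), 31(W) are all W)
n=37: L (options 33(W), 32(W) are all W)
n=38: L (options 34(W), 33(W) are all W)
n=39: L (options 35(W), 34(W) are all W)
n=40: W (go to 36, an L position)
n=41: W (go to 37, an L position)
n=42: W (go to 38, an L position)
n=43: W (go to 39, an L position)
n=44: W (go to 39, an L position)
n=45: L (options 41(W), 40(W) are all W)
The losing starting values of n are exactly the entries labelled L in this table (21 of them).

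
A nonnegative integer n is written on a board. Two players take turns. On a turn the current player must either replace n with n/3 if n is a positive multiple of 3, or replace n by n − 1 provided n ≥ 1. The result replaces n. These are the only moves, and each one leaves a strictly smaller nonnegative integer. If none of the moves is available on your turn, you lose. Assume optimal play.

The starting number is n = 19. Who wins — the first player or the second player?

Positions with no move are L. A position that does have a move is losing for the player to move precisely when every available move leads to a winning position for the opponent. Fill in the labels:
n=0: no move → L
n=1: can move to 0, which is L ⇒ W
n=2: the only move is to 1(W), a W ⇒ L
n=3: can move to 2, which is L ⇒ W
n=4: the only move is to 3(W), a W ⇒ L
n=5: can move to 4, which is L ⇒ W
n=6: can move to 2, which is L ⇒ W
n=7: the only move is to 6(W), a W ⇒ L
n=8: can move to 7, which is L ⇒ W
n=9: moves to 3(W), 8(W); every one is W ⇒ L
n=10: can move to 9, which is L ⇒ W
n=11: the only move is to 10(W), a W ⇒ L
n=12: can move to 4, which is L ⇒ W
n=13: the only move is to 12(W), a W ⇒ L
n=14: can move to 13, which is L ⇒ W
n=15: moves to 5(W), 14(W); every one is W ⇒ L
n=16: can move to 15, which is L ⇒ W
n=17: the only move is to 16(W), a W ⇒ L
n=18: can move to 17, which is L ⇒ W
n=19: the only move is to 18(W), a W ⇒ L
Every move from 19 reaches a W position, so the mover loses.

The second player wins.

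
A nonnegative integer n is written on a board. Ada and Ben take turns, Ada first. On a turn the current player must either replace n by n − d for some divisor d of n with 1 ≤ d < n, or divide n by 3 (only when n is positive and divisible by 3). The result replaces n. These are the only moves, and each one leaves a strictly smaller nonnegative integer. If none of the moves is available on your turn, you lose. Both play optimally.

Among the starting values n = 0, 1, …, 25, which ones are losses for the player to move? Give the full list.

Positions with no move are L. A position that does have a move is losing for the player to move precisely when every available move leads to a winning position for the opponent. Fill in the labels:
n=0: no move → L
n=1: no move → L
n=2: →1(L), so W
n=3: →1(L), so W
n=4: →2(W), 3(W) — all W, so L
n=5: →4(L), so W
n=6: →4(L), so W
n=7: →6(W) only, which is W, so L
n=8: →4(L), so W
n=9: →3(W), 6(W), 8(W) — all W, so L
n=10: →9(L), so W
n=11: →10(W) only, which is W, so L
n=12: →4(L), so W
n=13: →12(W) only, which is W, so L
n=14: →7(L), so W
n=15: →5(W), 10(W), 12(W), 14(W) — all W, so L
n=16: →15(L), so W
n=17: →16(W) only, which is W, so L
n=18: →9(L), so W
n=19: →18(W) only, which is W, so L
n=20: →15(L), so W
n=21: →7(L), so W
n=22: →11(L), so W
n=23: →22(W) only, which is W, so L
n=24: →23(L), so W
n=25: →20(W), 24(W) — all W, so L
The losing starting values of n are exactly the entries labelled L in this table (12 of them).

0, 1, 4, 7, 9, 11, 13, 15, 17, 19, 23, 25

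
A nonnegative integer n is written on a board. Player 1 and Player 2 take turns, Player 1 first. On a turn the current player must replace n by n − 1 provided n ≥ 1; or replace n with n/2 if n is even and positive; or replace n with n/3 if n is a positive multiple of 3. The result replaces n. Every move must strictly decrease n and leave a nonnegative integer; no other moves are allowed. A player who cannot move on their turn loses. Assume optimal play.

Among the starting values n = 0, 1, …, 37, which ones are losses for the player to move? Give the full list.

Compute win/loss labels from the base case upward. A position with no move is L. Any other position is W if it can reach an L in one move, else L.
n=0: no move → L
n=1: →0(L), so W
n=2: →1(W) only, which is W, so L
n=3: →2(L), so W
n=4: →2(L), so W
n=5: →4(W) only, which is W, so L
n=6: →2(L), so W
n=7: →6(W) only, which is W, so L
n=8: →7(L), so W
n=9: →3(W), 8(W) — all W, so L
n=10: →5(L), so W
n=11: →10(W) only, which is W, so L
n=12: →11(L), so W
n=13: →12(W) only, which is W, so L
n=14: →7(L), so W
n=15: →5(L), so W
n=16: →8(W), 15(W) — all W, so L
n=17: →16(L), so W
n=18: →9(L), so W
n=19: →18(W) only, which is W, so L
n=20: →19(L), so W
n=21: →7(L), so W
n=22: →11(L), so W
n=23: →22(W) only, which is W, so L
n=24: →23(L), so W
n=25: →24(W) only, which is W, so L
n=26: →13(L), so W
n=27: →9(L), so W
n=28: →14(W), 27(W) — all W, so L
n=29: →28(L), so W
n=30: →10(W), 15(W), 29(W) — all W, so L
n=31: →30(L), so W
n=32: →16(L), so W
n=33: →11(L), so W
n=34: →17(W), 33(W) — all W, so L
n=35: →34(L), so W
n=36: →12(W), 18(W), 35(W) — all W, so L
n=37: →36(L), so W
The losing starting values of n are exactly the entries labelled L in this table (15 of them).

0, 2, 5, 7, 9, 11, 13, 16, 19, 23, 25, 28, 30, 34, 36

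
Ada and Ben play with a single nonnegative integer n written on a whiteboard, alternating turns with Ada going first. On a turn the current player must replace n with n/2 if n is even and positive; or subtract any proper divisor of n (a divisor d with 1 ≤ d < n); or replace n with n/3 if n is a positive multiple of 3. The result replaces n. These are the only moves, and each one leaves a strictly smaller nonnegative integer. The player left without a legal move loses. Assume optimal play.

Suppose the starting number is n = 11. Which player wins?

Ben wins.

Label each position W (a win for the player to move) or L (a loss). A position with no legal move is L; any other position is W exactly when some move reaches an L, and L when every move reaches a W.
n=0: no move → L
n=1: no move → L
n=2: W (go to 1, an L position)
n=3: W (go to 1, an L position)
n=4: L (options 2(W), 3(W) are all W)
n=5: W (go to 4, an L position)
n=6: W (go to 4, an L position)
n=7: L (sole option 6(W) is W)
n=8: W (go to 4, an L position)
n=9: L (options 3(W), 6(W), 8(W) are all W)
n=10: W (go to 9, an L position)
n=11: L (sole option 10(W) is W)
Every move from 11 reaches a W position, so the mover loses.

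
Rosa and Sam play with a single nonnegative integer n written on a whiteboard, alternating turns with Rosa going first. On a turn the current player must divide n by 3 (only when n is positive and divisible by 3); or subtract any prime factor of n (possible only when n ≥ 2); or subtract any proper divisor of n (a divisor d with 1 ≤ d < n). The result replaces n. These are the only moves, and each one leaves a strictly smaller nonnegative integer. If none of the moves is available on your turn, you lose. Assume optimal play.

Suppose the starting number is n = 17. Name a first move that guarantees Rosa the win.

Move to 0.

Classify positions by backward induction: terminal positions (no move available) are L. From any other position, the mover wins iff some move reaches an L.
n=0: no move → L
n=1: no move → L
n=2: reaches L-position 0 → W
n=3: reaches L-position 0 → W
n=4: only reaches 2(W), 3(W), all W → L
n=5: reaches L-position 0 → W
n=6: reaches L-position 4 → W
n=7: reaches L-position 0 → W
n=8: reaches L-position 4 → W
n=9: only reaches 3(W), 6(W), 8(W), all W → L
n=10: reaches L-position 9 → W
n=11: reaches L-position 0 → W
n=12: reaches L-position 4 → W
n=13: reaches L-position 0 → W
n=14: only reaches 7(W), 12(W), 13(W), all W → L
n=15: reaches L-position 14 → W
n=16: reaches L-position 14 → W
n=17: reaches L-position 0 → W
From 17, the L positions reachable in one move are: 0.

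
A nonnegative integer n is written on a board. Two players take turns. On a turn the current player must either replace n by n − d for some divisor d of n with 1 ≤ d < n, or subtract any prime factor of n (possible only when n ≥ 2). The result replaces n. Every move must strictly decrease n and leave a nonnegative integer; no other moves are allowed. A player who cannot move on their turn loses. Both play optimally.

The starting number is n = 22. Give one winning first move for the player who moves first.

Work bottom-up. With no move the player to move loses. Otherwise the position is W if at least one move leads to an L position for the opponent, and L if every move leads to a W.
n=0: no move → L
n=1: no move → L
n=2: W (go to 0, an L position)
n=3: W (go to 0, an L position)
n=4: L (options 2(W), 3(W) are all W)
n=5: W (go to 0, an L position)
n=6: W (go to 4, an L position)
n=7: W (go to 0, an L position)
n=8: W (go to 4, an L position)
n=9: L (options 6(W), 8(W) are all W)
n=10: W (go to 9, an L position)
n=11: W (go to 0, an L position)
n=12: W (go to 9, an L position)
n=13: W (go to 0, an L position)
n=14: L (options 7(W), 12(W), 13(W) are all W)
n=15: W (go to 14, an L position)
n=16: W (go to 14, an L position)
n=17: W (go to 0, an L position)
n=18: W (go to 9, an L position)
n=19: W (go to 0, an L position)
n=20: L (options 10(W), 15(W), 16(W), 18(W), 19(W) are all W)
n=21: W (go to 14, an L position)
n=22: W (go to 20, an L position)
From 22, the L positions reachable in one move are: 20.

Move to 20.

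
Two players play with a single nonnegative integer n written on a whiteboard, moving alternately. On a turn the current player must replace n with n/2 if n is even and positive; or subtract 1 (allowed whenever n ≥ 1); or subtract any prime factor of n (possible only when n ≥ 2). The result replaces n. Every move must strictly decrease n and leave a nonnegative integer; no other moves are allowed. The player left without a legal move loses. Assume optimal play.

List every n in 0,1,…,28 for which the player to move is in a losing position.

0, 4, 9, 14, 20, 24

Positions with no move are L. A position that does have a move is losing for the player to move precisely when every available move leads to a winning position for the opponent. Fill in the labels:
n=0: no move → L
n=1: reaches L-position 0 → W
n=2: reaches L-position 0 → W
n=3: reaches L-position 0 → W
n=4: only reaches 2(W), 3(W), all W → L
n=5: reaches L-position 0 → W
n=6: reaches L-position 4 → W
n=7: reaches L-position 0 → W
n=8: reaches L-position 4 → W
n=9: only reaches 6(W), 8(W), all W → L
n=10: reaches L-position 9 → W
n=11: reaches L-position 0 → W
n=12: reaches L-position 9 → W
n=13: reaches L-position 0 → W
n=14: only reaches 7(W), 12(W), 13(W), all W → L
n=15: reaches L-position 14 → W
n=16: reaches L-position 14 → W
n=17: reaches L-position 0 → W
n=18: reaches L-position 9 → W
n=19: reaches L-position 0 → W
n=20: only reaches 10(W), 15(W), 18(W), 19(W), all W → L
n=21: reaches L-position 14 → W
n=22: reaches L-position 20 → W
n=23: reaches L-position 0 → W
n=24: only reaches 12(W), 21(W), 22(W), 23(W), all W → L
n=25: reaches L-position 20 → W
n=26: reaches L-position 24 → W
n=27: reaches L-position 24 → W
n=28: reaches L-position 14 → W
The losing starting values of n are exactly the entries labelled L in this table (6 of them).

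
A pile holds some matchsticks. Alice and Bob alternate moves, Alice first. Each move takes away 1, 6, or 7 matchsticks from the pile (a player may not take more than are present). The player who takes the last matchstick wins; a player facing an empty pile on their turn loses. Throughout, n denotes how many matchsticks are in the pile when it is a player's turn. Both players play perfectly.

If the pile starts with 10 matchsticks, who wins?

Positions with no move are L. A position that does have a move is losing for the player to move precisely when every available move leads to a winning position for the opponent. Fill in the labels:
n=0: no move → L
n=1: reaches L-position 0 → W
n=2: only reaches 1(W), which is W → L
n=3: reaches L-position 2 → W
n=4: only reaches 3(W), which is W → L
n=5: reaches L-position 4 → W
n=6: reaches L-position 0 → W
n=7: reaches L-position 0 → W
n=8: reaches L-position 2 → W
n=9: reaches L-position 2 → W
n=10: reaches L-position 4 → W
The starting position 10 is W: Alice should remove 6, leaving 4, handing over an L position.

Alice wins.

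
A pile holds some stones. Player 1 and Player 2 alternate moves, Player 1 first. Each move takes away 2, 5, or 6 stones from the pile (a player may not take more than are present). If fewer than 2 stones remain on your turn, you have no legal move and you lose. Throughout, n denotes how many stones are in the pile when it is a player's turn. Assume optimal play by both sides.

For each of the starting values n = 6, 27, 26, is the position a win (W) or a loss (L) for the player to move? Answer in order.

Build the W/L table. Terminal = L. A non-terminal position is W if it has a move to some L; otherwise it is L.
n=0: no move → L
n=1: no move → L
n=2: reaches L-position 0 → W
n=3: reaches L-position 1 → W
n=4: only reaches 2(W), which is W → L
n=5: reaches L-position 0 → W
n=6: reaches L-position 4 → W
n=7: reaches L-position 1 → W
n=8: only reaches 6(W), 3(W), 2(W), all W → L
n=9: reaches L-position 4 → W
n=10: reaches L-position 8 → W
n=11: only reaches 9(W), 6(W), 5(W), all W → L
n=12: only reaches 10(W), 7(W), 6(W), all W → L
n=13: reaches L-position 11 → W
n=14: reaches L-position 12 → W
n=15: only reaches 13(W), 10(W), 9(W), all W → L
n=16: reaches L-position 11 → W
n=17: reaches L-position 15 → W
n=18: reaches L-position 12 → W
n=19: only reaches 17(W), 14(W), 13(W), all W → L
n=20: reaches L-position 15 → W
n=21: reaches L-position 19 → W
n=22: only reaches 20(W), 17(W), 16(W), all W → L
n=23: only reaches 21(W), 18(W), 17(W), all W → L
n=24: reaches L-position 22 → W
n=25: reaches L-position 23 → W
n=26: only reaches 24(W), 21(W), 20(W), all W → L
n=27: reaches L-position 22 → W

6: W, 27: W, 26: L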